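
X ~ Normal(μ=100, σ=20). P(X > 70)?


z = (70-100)/20 = -1.5
P(X > 70) = 1 - P(Z ≤ -1.5) = 1 - 0.0668 = 0.9332

P(X > 70) ≈ 0.9332


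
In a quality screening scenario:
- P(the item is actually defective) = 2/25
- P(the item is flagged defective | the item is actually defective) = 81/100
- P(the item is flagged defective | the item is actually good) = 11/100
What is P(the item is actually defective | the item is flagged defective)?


Using Bayes' theorem:
P(A|B) = P(B|A)·P(A) / P(B)

P(the item is flagged defective) = 81/100 × 2/25 + 11/100 × 23/25
= 81/1250 + 253/2500 = 83/500

P(the item is actually defective|the item is flagged defective) = (81/1250) / (83/500) = 162/415

P(the item is actually defective|the item is flagged defective) = 162/415 ≈ 39.04%


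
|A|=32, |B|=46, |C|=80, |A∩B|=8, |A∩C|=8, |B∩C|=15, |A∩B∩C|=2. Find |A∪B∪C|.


|A∪B∪C| = 32+46+80-8-8-15+2 = 129

|A∪B∪C| = 129


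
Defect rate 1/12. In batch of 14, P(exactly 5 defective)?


Binomial: P(X=5) = C(14,5)×p^5×(1-p)^9
= 2002 × 1/248832 × 2357947691/5159780352 = 2360305638691/641959232274432

P(X=5) = 2360305638691/641959232274432 ≈ 0.37%


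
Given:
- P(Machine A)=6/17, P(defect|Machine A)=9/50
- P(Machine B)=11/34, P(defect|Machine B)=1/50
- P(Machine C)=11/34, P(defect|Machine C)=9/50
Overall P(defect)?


P(B) = Σ P(B|Aᵢ)×P(Aᵢ)
  9/50×6/17 = 27/425
  1/50×11/34 = 11/1700
  9/50×11/34 = 99/1700
Sum = 109/850

P(defect) = 109/850 ≈ 12.82%


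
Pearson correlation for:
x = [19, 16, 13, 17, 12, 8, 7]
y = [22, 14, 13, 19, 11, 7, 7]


n=7, Σx=92, Σy=93, Σxy=1371, Σx²=1332, Σy²=1429
r = (7×1371 - 92×93)/√((7×1332 - 92²)(7×1429 - 93²))
= 1041/√(860×1354) = 1041/√1164440 ≈ 1041/1079.0922 ≈ 0.9647

r ≈ 0.9647


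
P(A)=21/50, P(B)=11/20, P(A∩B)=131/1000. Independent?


P(A)×P(B) = 231/1000
P(A∩B) = 131/1000
Not equal → NOT independent

No, not independent


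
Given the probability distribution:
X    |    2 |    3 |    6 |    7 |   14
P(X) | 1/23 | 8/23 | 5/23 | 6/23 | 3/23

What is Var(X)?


E[X] = 140/23
E[X²] = 1138/23
Var(X) = E[X²] - (E[X])² = 1138/23 - 19600/529 = 6574/529

Var(X) = 6574/529 ≈ 12.4272


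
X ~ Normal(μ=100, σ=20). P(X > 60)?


z = (60-100)/20 = -2.0
P(X > 60) = 1 - P(Z ≤ -2.0) = 1 - 0.0228 = 0.9772

P(X > 60) ≈ 0.9772


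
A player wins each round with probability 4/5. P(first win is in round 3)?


Geometric: P(X=3) = (1-p)^(k-1)×p = (1/5)^2×4/5 = 4/125

P(X=3) = 4/125 ≈ 3.20%


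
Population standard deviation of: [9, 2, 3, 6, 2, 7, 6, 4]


Mean = 39/8
  (9-39/8)²=1089/64
  (2-39/8)²=529/64
  (3-39/8)²=225/64
  (6-39/8)²=81/64
  (2-39/8)²=529/64
  (7-39/8)²=289/64
  (6-39/8)²=81/64
  (4-39/8)²=49/64
Σ(x-μ)² = 359/8
σ² = (359/8)/8 = 359/64

σ = √(359/64) ≈ 2.3684


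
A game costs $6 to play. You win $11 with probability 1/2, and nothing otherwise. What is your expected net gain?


E[gain] = (11-6)×1/2 + (-6)×1/2
= 5/2 - 3 = -1/2

Expected net gain = $-1/2 ≈ $-0.50


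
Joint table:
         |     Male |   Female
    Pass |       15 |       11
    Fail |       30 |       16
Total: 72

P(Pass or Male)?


P(Pass∨Male) = P(Pass) + P(Male) - P(Pass∧Male)
= (26 + 45 - 15)/72 = 56/72 = 7/9

P = 7/9 ≈ 77.78%


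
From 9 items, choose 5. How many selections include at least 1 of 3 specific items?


Complement: C(9,5) - C(6,5) = 126 - 6 = 120

120


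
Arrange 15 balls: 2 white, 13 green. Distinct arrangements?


15!/(2!×13!) = 105

105


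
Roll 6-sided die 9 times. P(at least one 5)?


P(no 5)^9 = (5/6)^9 = 1953125/10077696
P(≥1) = 1 - 1953125/10077696 = 8124571/10077696

P = 8124571/10077696 ≈ 80.62%


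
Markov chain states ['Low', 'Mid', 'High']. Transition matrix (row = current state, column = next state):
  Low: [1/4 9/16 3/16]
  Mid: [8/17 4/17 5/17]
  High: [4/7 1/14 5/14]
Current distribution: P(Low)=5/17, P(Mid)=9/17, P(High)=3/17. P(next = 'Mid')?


P(next=Mid) = Σᵢ P(now=i)×P(i→Mid)
= 5/17×9/16 + 9/17×4/17 + 3/17×1/14
= 45/272 + 36/289 + 3/238 = 9795/32368

P = 9795/32368 ≈ 0.3026


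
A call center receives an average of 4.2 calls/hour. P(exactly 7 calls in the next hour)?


Poisson(λ=4.2): P(X=7) = e^(-λ)×λ^k/k!
= e^(-4.2) × 4.2^7 / 7!
≈ 0.01499557682 × 23053.9333248 / 5040 ≈ 0.068593

P(X=7) ≈ 0.068593 ≈ 6.86%


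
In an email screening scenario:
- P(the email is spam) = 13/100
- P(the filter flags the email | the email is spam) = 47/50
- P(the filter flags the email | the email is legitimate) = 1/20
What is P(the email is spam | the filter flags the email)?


Using Bayes' theorem:
P(A|B) = P(B|A)·P(A) / P(B)

P(the filter flags the email) = 47/50 × 13/100 + 1/20 × 87/100
= 611/5000 + 87/2000 = 1657/10000

P(the email is spam|the filter flags the email) = (611/5000) / (1657/10000) = 1222/1657

P(the email is spam|the filter flags the email) = 1222/1657 ≈ 73.75%


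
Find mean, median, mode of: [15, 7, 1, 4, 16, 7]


Sorted: [1, 4, 7, 7, 15, 16]
Mean = 50/6 = 25/3
Median = 7
Freq: {15: 1, 7: 2, 1: 1, 4: 1, 16: 1}
Mode: [7]

Mean=25/3, Median=7, Mode=7


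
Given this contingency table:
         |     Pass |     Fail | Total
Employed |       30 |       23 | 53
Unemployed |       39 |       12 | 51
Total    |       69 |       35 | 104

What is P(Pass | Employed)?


P(Pass | Employed) = 30/(30+23) = 30/53

P(Pass|Employed) = 30/53 ≈ 56.60%


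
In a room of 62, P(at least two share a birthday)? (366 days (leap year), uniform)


P(all different) = Π(366-i)/366 for i=0..61
= 0.004156
P(match) = 1 - 0.004156 = 0.995844

P ≈ 0.9958 ≈ 99.58%


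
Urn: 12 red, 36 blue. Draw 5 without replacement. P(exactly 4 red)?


Hypergeometric: C(12,4)×C(36,1)/C(48,5)
= 495×36/1712304 = 45/4324

P(X=4) = 45/4324 ≈ 1.04%


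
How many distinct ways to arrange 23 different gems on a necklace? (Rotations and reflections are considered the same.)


Free circular arrangements: rotations and reflections both identified.
(n-1)!/2 = 22!/2 = 1124000727777607680000/2 = 562000363888803840000

562000363888803840000


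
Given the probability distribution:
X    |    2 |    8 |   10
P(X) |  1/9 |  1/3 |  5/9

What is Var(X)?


E[X] = 76/9
E[X²] = 232/3
Var(X) = E[X²] - (E[X])² = 232/3 - 5776/81 = 488/81

Var(X) = 488/81 ≈ 6.0247


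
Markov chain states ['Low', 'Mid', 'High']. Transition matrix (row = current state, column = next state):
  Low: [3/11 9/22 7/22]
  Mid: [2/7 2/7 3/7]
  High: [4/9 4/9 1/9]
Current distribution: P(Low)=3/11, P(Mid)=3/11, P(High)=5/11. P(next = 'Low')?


P(next=Low) = Σᵢ P(now=i)×P(i→Low)
= 3/11×3/11 + 3/11×2/7 + 5/11×4/9
= 9/121 + 6/77 + 20/99 = 2701/7623

P = 2701/7623 ≈ 0.3543


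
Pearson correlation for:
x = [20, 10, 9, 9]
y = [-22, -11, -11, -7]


n=4, Σx=48, Σy=-51, Σxy=-712, Σx²=662, Σy²=775
r = (4×(-712) - 48×(-51))/√((4×662 - 48²)(4×775 - (-51)²))
= -400/√(344×499) = -400/√171656 ≈ -400/414.3139 ≈ -0.9655

r ≈ -0.9655


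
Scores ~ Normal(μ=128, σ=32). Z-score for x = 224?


z = (x - μ)/σ = (224 - 128)/32 = 3.0

z = 3.0


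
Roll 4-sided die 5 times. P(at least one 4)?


P(no 4)^5 = (3/4)^5 = 243/1024
P(≥1) = 1 - 243/1024 = 781/1024

P = 781/1024 ≈ 76.27%


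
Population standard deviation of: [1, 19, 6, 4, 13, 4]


Mean = 47/6
  (1-47/6)²=1681/36
  (19-47/6)²=4489/36
  (6-47/6)²=121/36
  (4-47/6)²=529/36
  (13-47/6)²=961/36
  (4-47/6)²=529/36
Σ(x-μ)² = 1385/6
σ² = (1385/6)/6 = 1385/36

σ = √(1385/36) ≈ 6.2026


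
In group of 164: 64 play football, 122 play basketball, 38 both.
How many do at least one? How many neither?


|A∪B| = 64+122-38 = 148
Neither = 164-148 = 16

At least one: 148; Neither: 16


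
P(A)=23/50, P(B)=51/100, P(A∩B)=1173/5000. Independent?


P(A)×P(B) = 1173/5000
P(A∩B) = 1173/5000
Equal ✓ → Independent

Yes, independent


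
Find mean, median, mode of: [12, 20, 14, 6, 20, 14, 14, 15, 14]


Sorted: [6, 12, 14, 14, 14, 14, 15, 20, 20]
Mean = 129/9 = 43/3
Median = 14
Freq: {12: 1, 20: 2, 14: 4, 6: 1, 15: 1}
Mode: [14]

Mean=43/3, Median=14, Mode=14


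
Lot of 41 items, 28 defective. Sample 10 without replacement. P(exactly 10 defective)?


Hypergeometric: C(28,10)×C(13,0)/C(41,10)
= 13123110×1/1121099408 = 2415/206312

P(X=10) = 2415/206312 ≈ 1.17%


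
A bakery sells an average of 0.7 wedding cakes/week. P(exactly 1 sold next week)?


Poisson(λ=0.7): P(X=1) = e^(-λ)×λ^k/k!
= e^(-0.7) × 0.7^1 / 1!
≈ 0.4965853038 × 0.7 / 1 ≈ 0.347610

P(X=1) ≈ 0.347610 ≈ 34.76%


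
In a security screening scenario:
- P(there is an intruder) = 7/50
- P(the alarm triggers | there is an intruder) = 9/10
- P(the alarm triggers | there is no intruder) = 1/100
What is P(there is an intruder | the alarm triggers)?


Using Bayes' theorem:
P(A|B) = P(B|A)·P(A) / P(B)

P(the alarm triggers) = 9/10 × 7/50 + 1/100 × 43/50
= 63/500 + 43/5000 = 673/5000

P(there is an intruder|the alarm triggers) = (63/500) / (673/5000) = 630/673

P(there is an intruder|the alarm triggers) = 630/673 ≈ 93.61%


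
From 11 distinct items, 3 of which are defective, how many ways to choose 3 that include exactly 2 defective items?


Choose 2 of the 3 defective items and 1 of the other 8 items:
C(3,2)×C(8,1) = 3×8 = 24

24


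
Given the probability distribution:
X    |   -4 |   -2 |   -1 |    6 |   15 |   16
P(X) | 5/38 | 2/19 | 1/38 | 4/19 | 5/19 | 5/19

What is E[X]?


E[X] = Σ x·P(X=x)
= (-4)×(5/38) + (-2)×(2/19) + (-1)×(1/38) + (6)×(4/19) + (15)×(5/19) + (16)×(5/19)
= 329/38

E[X] = 329/38


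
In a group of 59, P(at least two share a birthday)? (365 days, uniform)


P(all different) = Π(365-i)/365 for i=0..58
= 0.007011
P(match) = 1 - 0.007011 = 0.992989

P ≈ 0.9930 ≈ 99.30%


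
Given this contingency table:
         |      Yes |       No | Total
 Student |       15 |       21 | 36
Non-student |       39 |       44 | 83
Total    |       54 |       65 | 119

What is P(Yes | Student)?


P(Yes | Student) = 15/(15+21) = 15/36 = 5/12

P(Yes|Student) = 5/12 ≈ 41.67%


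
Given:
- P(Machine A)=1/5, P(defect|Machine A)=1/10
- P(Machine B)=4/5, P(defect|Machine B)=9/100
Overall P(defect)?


P(B) = Σ P(B|Aᵢ)×P(Aᵢ)
  1/10×1/5 = 1/50
  9/100×4/5 = 9/125
Sum = 23/250

P(defect) = 23/250 ≈ 9.20%


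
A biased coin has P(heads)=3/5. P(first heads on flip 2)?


Geometric: P(X=2) = (1-p)^(k-1)×p = (2/5)^1×3/5 = 6/25

P(X=2) = 6/25 ≈ 24.00%


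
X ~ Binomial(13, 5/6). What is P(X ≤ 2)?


P(X ≤ 2) = Σ P(X=i) for i=0..2
P(X=0) = 1/13060694016
P(X=1) = 65/13060694016
P(X=2) = 325/2176782336
Sum = 7/45349632

P(X ≤ 2) = 7/45349632 ≈ 0.00%


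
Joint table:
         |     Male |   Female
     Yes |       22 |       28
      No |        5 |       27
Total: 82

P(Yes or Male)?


P(Yes∨Male) = P(Yes) + P(Male) - P(Yes∧Male)
= (50 + 27 - 22)/82 = 55/82

P = 55/82 ≈ 67.07%


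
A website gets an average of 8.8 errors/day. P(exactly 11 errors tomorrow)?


Poisson(λ=8.8): P(X=11) = e^(-λ)×λ^k/k!
= e^(-8.8) × 8.8^11 / 11!
≈ 0.0001507330751 × 24508085888.8 / 39916800 ≈ 0.092547

P(X=11) ≈ 0.092547 ≈ 9.25%


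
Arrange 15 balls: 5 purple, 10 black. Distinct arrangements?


15!/(5!×10!) = 3003

3003


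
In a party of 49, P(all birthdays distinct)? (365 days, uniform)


P(all different) = Π(365-i)/365 for i=0..48
= (365/365)×(364/365)×...×(317/365)
= 0.034220

P ≈ 0.0342 ≈ 3.42%


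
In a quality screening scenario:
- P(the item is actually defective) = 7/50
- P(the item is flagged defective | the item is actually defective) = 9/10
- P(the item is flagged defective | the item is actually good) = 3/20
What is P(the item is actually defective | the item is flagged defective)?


Using Bayes' theorem:
P(A|B) = P(B|A)·P(A) / P(B)

P(the item is flagged defective) = 9/10 × 7/50 + 3/20 × 43/50
= 63/500 + 129/1000 = 51/200

P(the item is actually defective|the item is flagged defective) = (63/500) / (51/200) = 42/85

P(the item is actually defective|the item is flagged defective) = 42/85 ≈ 49.41%


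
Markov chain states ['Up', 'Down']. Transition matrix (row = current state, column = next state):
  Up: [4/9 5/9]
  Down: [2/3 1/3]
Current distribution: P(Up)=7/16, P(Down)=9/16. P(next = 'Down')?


P(next=Down) = Σᵢ P(now=i)×P(i→Down)
= 7/16×5/9 + 9/16×1/3
= 35/144 + 3/16 = 31/72

P = 31/72 ≈ 0.4306


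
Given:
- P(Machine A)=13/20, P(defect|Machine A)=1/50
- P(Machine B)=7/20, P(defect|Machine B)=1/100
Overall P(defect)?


P(B) = Σ P(B|Aᵢ)×P(Aᵢ)
  1/50×13/20 = 13/1000
  1/100×7/20 = 7/2000
Sum = 33/2000

P(defect) = 33/2000 ≈ 1.65%


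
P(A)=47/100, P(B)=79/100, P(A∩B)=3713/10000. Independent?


P(A)×P(B) = 3713/10000
P(A∩B) = 3713/10000
Equal ✓ → Independent

Yes, independent


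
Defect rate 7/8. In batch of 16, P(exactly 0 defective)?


Binomial: P(X=0) = C(16,0)×p^0×(1-p)^16
= 1 × 1 × 1/281474976710656 = 1/281474976710656

P(X=0) = 1/281474976710656 ≈ 0.00%


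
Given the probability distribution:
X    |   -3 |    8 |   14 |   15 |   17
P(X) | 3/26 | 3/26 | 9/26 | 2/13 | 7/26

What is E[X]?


E[X] = Σ x·P(X=x)
= (-3)×(3/26) + (8)×(3/26) + (14)×(9/26) + (15)×(2/13) + (17)×(7/26)
= 160/13

E[X] = 160/13


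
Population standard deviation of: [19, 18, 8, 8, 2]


Mean = 55/5 = 11
  (19-11)²=64
  (18-11)²=49
  (8-11)²=9
  (8-11)²=9
  (2-11)²=81
Σ(x-μ)² = 212
σ² = 212/5

σ = √(212/5) ≈ 6.5115


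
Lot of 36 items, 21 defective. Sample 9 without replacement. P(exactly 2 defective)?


Hypergeometric: C(21,2)×C(15,7)/C(36,9)
= 210×6435/94143280 = 1755/122264

P(X=2) = 1755/122264 ≈ 1.44%


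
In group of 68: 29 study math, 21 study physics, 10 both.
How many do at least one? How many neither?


|A∪B| = 29+21-10 = 40
Neither = 68-40 = 28

At least one: 40; Neither: 28


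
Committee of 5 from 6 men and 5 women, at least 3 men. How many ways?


Count by #men:
  3M,2W: C(6,3)×C(5,2)=200
  4M,1W: C(6,4)×C(5,1)=75
  5M,0W: C(6,5)×C(5,0)=6
Total = 281

281


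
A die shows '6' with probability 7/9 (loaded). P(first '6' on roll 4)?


Geometric: P(X=4) = (1-p)^(k-1)×p = (2/9)^3×7/9 = 56/6561

P(X=4) = 56/6561 ≈ 0.85%


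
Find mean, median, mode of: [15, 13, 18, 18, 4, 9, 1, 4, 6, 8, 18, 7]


Sorted: [1, 4, 4, 6, 7, 8, 9, 13, 15, 18, 18, 18]
Mean = 121/12
Median = 17/2
Freq: {15: 1, 13: 1, 18: 3, 4: 2, 9: 1, 1: 1, 6: 1, 8: 1, 7: 1}
Mode: [18]

Mean=121/12, Median=17/2, Mode=18


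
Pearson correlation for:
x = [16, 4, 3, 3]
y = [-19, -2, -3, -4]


n=4, Σx=26, Σy=-28, Σxy=-333, Σx²=290, Σy²=390
r = (4×(-333) - 26×(-28))/√((4×290 - 26²)(4×390 - (-28)²))
= -604/√(484×776) = -604/√375584 ≈ -604/612.8491 ≈ -0.9856

r ≈ -0.9856


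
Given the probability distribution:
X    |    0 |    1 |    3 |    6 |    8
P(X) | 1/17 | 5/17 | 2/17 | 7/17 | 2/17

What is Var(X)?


E[X] = 69/17
E[X²] = 403/17
Var(X) = E[X²] - (E[X])² = 403/17 - 4761/289 = 2090/289

Var(X) = 2090/289 ≈ 7.2318


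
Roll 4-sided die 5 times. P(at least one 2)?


P(no 2)^5 = (3/4)^5 = 243/1024
P(≥1) = 1 - 243/1024 = 781/1024

P = 781/1024 ≈ 76.27%


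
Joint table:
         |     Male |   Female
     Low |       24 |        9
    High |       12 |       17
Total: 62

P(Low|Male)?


P(Low|Male) = 24/(24+12) = 24/36 = 2/3

P = 2/3 ≈ 66.67%


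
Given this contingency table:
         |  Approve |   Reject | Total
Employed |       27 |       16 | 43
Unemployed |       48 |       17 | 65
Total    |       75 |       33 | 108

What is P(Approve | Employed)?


P(Approve | Employed) = 27/(27+16) = 27/43

P(Approve|Employed) = 27/43 ≈ 62.79%


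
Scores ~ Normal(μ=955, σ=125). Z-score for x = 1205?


z = (x - μ)/σ = (1205 - 955)/125 = 2.0

z = 2.0


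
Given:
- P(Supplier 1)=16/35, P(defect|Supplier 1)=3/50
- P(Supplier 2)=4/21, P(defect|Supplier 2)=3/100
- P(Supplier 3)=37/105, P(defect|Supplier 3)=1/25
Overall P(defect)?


P(B) = Σ P(B|Aᵢ)×P(Aᵢ)
  3/50×16/35 = 24/875
  3/100×4/21 = 1/175
  1/25×37/105 = 37/2625
Sum = 124/2625

P(defect) = 124/2625 ≈ 4.72%


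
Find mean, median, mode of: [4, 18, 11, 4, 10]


Sorted: [4, 4, 10, 11, 18]
Mean = 47/5
Median = 10
Freq: {4: 2, 18: 1, 11: 1, 10: 1}
Mode: [4]

Mean=47/5, Median=10, Mode=4


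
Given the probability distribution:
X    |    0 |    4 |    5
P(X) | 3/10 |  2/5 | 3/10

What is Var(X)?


E[X] = 31/10
E[X²] = 139/10
Var(X) = E[X²] - (E[X])² = 139/10 - 961/100 = 429/100

Var(X) = 429/100 ≈ 4.2900


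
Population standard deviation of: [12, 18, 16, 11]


Mean = 57/4
  (12-57/4)²=81/16
  (18-57/4)²=225/16
  (16-57/4)²=49/16
  (11-57/4)²=169/16
Σ(x-μ)² = 131/4
σ² = (131/4)/4 = 131/16

σ = √(131/16) ≈ 2.8614


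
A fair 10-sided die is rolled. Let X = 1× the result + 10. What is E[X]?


E[die] = (1+10)/2 = 11/2
E[X] = 1×11/2 + 10 = 31/2

E[X] = 31/2


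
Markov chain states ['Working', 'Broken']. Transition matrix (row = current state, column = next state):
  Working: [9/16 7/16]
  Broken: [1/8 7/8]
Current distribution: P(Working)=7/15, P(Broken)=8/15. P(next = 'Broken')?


P(next=Broken) = Σᵢ P(now=i)×P(i→Broken)
= 7/15×7/16 + 8/15×7/8
= 49/240 + 7/15 = 161/240

P = 161/240 ≈ 0.6708


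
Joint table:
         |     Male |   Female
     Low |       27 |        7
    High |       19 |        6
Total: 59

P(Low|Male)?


P(Low|Male) = 27/(27+19) = 27/46

P = 27/46 ≈ 58.70%


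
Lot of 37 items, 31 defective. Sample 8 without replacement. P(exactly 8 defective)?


Hypergeometric: C(31,8)×C(6,0)/C(37,8)
= 7888725×1/38608020 = 5655/27676

P(X=8) = 5655/27676 ≈ 20.43%


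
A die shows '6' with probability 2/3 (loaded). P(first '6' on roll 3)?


Geometric: P(X=3) = (1-p)^(k-1)×p = (1/3)^2×2/3 = 2/27

P(X=3) = 2/27 ≈ 7.41%


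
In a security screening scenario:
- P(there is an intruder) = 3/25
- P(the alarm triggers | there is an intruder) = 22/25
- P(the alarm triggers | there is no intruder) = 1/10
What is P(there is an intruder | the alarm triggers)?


Using Bayes' theorem:
P(A|B) = P(B|A)·P(A) / P(B)

P(the alarm triggers) = 22/25 × 3/25 + 1/10 × 22/25
= 66/625 + 11/125 = 121/625

P(there is an intruder|the alarm triggers) = (66/625) / (121/625) = 6/11

P(there is an intruder|the alarm triggers) = 6/11 ≈ 54.55%


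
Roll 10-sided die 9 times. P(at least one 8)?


P(no 8)^9 = (9/10)^9 = 387420489/1000000000
P(≥1) = 1 - 387420489/1000000000 = 612579511/1000000000

P = 612579511/1000000000 ≈ 61.26%


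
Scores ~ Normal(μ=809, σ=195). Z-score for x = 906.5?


z = (x - μ)/σ = (906.5 - 809)/195 = 0.5

z = 0.5


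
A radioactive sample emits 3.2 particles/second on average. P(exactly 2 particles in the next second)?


Poisson(λ=3.2): P(X=2) = e^(-λ)×λ^k/k!
= e^(-3.2) × 3.2^2 / 2!
≈ 0.04076220398 × 10.24 / 2 ≈ 0.208702

P(X=2) ≈ 0.208702 ≈ 20.87%


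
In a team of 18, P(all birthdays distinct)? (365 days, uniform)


P(all different) = Π(365-i)/365 for i=0..17
= (365/365)×(364/365)×...×(348/365)
= 0.653089

P ≈ 0.6531 ≈ 65.31%


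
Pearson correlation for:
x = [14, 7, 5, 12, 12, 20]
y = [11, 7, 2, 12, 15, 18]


n=6, Σx=70, Σy=65, Σxy=897, Σx²=958, Σy²=867
r = (6×897 - 70×65)/√((6×958 - 70²)(6×867 - 65²))
= 832/√(848×977) = 832/√828496 ≈ 832/910.2176 ≈ 0.9141

r ≈ 0.9141


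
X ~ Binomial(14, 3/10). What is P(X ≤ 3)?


P(X ≤ 3) = Σ P(X=i) for i=0..3
P(X=0) = 678223072849/100000000000000
P(X=1) = 2034669218547/50000000000000
P(X=2) = 11336014217619/100000000000000
P(X=3) = 4858291807551/25000000000000
Sum = 17758371478883/50000000000000

P(X ≤ 3) = 17758371478883/50000000000000 ≈ 35.52%


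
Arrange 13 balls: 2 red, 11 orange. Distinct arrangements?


13!/(2!×11!) = 78

78


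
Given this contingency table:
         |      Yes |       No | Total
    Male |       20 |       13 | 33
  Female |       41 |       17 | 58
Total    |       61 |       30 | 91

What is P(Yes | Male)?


P(Yes | Male) = 20/(20+13) = 20/33

P(Yes|Male) = 20/33 ≈ 60.61%


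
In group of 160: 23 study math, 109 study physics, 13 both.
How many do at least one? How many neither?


|A∪B| = 23+109-13 = 119
Neither = 160-119 = 41

At least one: 119; Neither: 41


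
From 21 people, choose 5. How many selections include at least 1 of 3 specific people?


Complement: C(21,5) - C(18,5) = 20349 - 8568 = 11781

11781


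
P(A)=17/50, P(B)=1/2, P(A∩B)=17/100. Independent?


P(A)×P(B) = 17/100
P(A∩B) = 17/100
Equal ✓ → Independent

Yes, independent


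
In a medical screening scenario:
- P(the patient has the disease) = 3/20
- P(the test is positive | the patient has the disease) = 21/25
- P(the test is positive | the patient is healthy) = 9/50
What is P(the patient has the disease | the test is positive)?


Using Bayes' theorem:
P(A|B) = P(B|A)·P(A) / P(B)

P(the test is positive) = 21/25 × 3/20 + 9/50 × 17/20
= 63/500 + 153/1000 = 279/1000

P(the patient has the disease|the test is positive) = (63/500) / (279/1000) = 14/31

P(the patient has the disease|the test is positive) = 14/31 ≈ 45.16%


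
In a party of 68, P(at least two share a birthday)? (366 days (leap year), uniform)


P(all different) = Π(366-i)/366 for i=0..67
= 0.001299
P(match) = 1 - 0.001299 = 0.998701

P ≈ 0.9987 ≈ 99.87%


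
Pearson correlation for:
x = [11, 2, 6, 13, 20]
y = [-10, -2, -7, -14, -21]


n=5, Σx=52, Σy=-54, Σxy=-758, Σx²=730, Σy²=790
r = (5×(-758) - 52×(-54))/√((5×730 - 52²)(5×790 - (-54)²))
= -982/√(946×1034) = -982/√978164 ≈ -982/989.0217 ≈ -0.9929

r ≈ -0.9929


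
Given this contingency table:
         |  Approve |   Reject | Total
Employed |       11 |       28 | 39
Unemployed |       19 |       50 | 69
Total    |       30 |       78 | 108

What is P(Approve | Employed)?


P(Approve | Employed) = 11/(11+28) = 11/39

P(Approve|Employed) = 11/39 ≈ 28.21%


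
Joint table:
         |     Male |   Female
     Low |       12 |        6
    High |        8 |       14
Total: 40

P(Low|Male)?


P(Low|Male) = 12/(12+8) = 12/20 = 3/5

P = 3/5 ≈ 60.00%


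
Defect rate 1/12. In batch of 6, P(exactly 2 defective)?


Binomial: P(X=2) = C(6,2)×p^2×(1-p)^4
= 15 × 1/144 × 14641/20736 = 73205/995328

P(X=2) = 73205/995328 ≈ 7.35%


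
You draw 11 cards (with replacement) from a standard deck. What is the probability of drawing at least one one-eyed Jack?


P(not a one-eyed Jack) = 50/52 = 25/26
P(none in 11 draws) = (25/26)^11 = 2384185791015625/3670344486987776
P(≥1 one-eyed Jack) = 1 - 2384185791015625/3670344486987776 = 1286158695972151/3670344486987776

P = 1286158695972151/3670344486987776 ≈ 35.04%


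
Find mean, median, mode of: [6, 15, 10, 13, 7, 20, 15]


Sorted: [6, 7, 10, 13, 15, 15, 20]
Mean = 86/7
Median = 13
Freq: {6: 1, 15: 2, 10: 1, 13: 1, 7: 1, 20: 1}
Mode: [15]

Mean=86/7, Median=13, Mode=15


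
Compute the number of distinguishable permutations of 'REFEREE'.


Letters: 7, freq: {'R': 2, 'E': 4, 'F': 1}
7!/(2!×4!×1!) = 5040/48 = 105

105


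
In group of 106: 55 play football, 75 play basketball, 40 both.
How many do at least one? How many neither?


|A∪B| = 55+75-40 = 90
Neither = 106-90 = 16

At least one: 90; Neither: 16


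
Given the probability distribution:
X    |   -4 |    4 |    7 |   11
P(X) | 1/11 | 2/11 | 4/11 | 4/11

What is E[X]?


E[X] = Σ x·P(X=x)
= (-4)×(1/11) + (4)×(2/11) + (7)×(4/11) + (11)×(4/11)
= 76/11

E[X] = 76/11


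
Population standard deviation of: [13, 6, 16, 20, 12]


Mean = 67/5
  (13-67/5)²=4/25
  (6-67/5)²=1369/25
  (16-67/5)²=169/25
  (20-67/5)²=1089/25
  (12-67/5)²=49/25
Σ(x-μ)² = 536/5
σ² = (536/5)/5 = 536/25

σ = √(536/25) ≈ 4.6303


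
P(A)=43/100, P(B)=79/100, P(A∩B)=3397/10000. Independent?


P(A)×P(B) = 3397/10000
P(A∩B) = 3397/10000
Equal ✓ → Independent

Yes, independent


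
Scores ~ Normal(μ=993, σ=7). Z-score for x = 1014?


z = (x - μ)/σ = (1014 - 993)/7 = 3.0

z = 3.0


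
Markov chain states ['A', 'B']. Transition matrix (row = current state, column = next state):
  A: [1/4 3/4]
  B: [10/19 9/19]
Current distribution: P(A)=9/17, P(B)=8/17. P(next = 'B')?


P(next=B) = Σᵢ P(now=i)×P(i→B)
= 9/17×3/4 + 8/17×9/19
= 27/68 + 72/323 = 801/1292

P = 801/1292 ≈ 0.6200


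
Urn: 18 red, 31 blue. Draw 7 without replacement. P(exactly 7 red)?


Hypergeometric: C(18,7)×C(31,0)/C(49,7)
= 31824×1/85900584 = 1326/3579191

P(X=7) = 1326/3579191 ≈ 0.04%


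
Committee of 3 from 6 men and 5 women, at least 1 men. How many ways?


Count by #men:
  1M,2W: C(6,1)×C(5,2)=60
  2M,1W: C(6,2)×C(5,1)=75
  3M,0W: C(6,3)×C(5,0)=20
Total = 155

155


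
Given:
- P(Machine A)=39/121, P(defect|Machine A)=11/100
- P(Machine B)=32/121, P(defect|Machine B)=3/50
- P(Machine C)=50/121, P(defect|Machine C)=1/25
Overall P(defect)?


P(B) = Σ P(B|Aᵢ)×P(Aᵢ)
  11/100×39/121 = 39/1100
  3/50×32/121 = 48/3025
  1/25×50/121 = 2/121
Sum = 821/12100

P(defect) = 821/12100 ≈ 6.79%


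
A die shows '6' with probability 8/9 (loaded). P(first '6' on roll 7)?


Geometric: P(X=7) = (1-p)^(k-1)×p = (1/9)^6×8/9 = 8/4782969

P(X=7) = 8/4782969 ≈ 0.00%


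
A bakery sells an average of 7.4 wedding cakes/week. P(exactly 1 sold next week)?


Poisson(λ=7.4): P(X=1) = e^(-λ)×λ^k/k!
= e^(-7.4) × 7.4^1 / 1!
≈ 0.0006112527611 × 7.4 / 1 ≈ 0.004523

P(X=1) ≈ 0.004523 ≈ 0.45%


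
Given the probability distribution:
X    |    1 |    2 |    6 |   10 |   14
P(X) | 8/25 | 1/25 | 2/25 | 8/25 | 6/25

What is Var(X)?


E[X] = 186/25
E[X²] = 412/5
Var(X) = E[X²] - (E[X])² = 412/5 - 34596/625 = 16904/625

Var(X) = 16904/625 ≈ 27.0464


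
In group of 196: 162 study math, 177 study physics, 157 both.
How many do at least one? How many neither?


|A∪B| = 162+177-157 = 182
Neither = 196-182 = 14

At least one: 182; Neither: 14


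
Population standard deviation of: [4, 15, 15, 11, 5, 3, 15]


Mean = 68/7
  (4-68/7)²=1600/49
  (15-68/7)²=1369/49
  (15-68/7)²=1369/49
  (11-68/7)²=81/49
  (5-68/7)²=1089/49
  (3-68/7)²=2209/49
  (15-68/7)²=1369/49
Σ(x-μ)² = 1298/7
σ² = (1298/7)/7 = 1298/49

σ = √(1298/49) ≈ 5.1468


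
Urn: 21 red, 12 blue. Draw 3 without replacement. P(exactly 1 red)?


Hypergeometric: C(21,1)×C(12,2)/C(33,3)
= 21×66/5456 = 63/248

P(X=1) = 63/248 ≈ 25.40%


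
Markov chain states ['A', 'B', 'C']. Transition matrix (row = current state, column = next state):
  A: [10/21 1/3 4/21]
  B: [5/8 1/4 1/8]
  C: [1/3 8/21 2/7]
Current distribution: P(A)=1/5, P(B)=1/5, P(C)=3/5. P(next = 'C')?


P(next=C) = Σᵢ P(now=i)×P(i→C)
= 1/5×4/21 + 1/5×1/8 + 3/5×2/7
= 4/105 + 1/40 + 6/35 = 197/840

P = 197/840 ≈ 0.2345


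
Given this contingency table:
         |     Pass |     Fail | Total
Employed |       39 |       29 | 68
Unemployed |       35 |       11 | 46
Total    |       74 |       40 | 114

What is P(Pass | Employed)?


P(Pass | Employed) = 39/(39+29) = 39/68

P(Pass|Employed) = 39/68 ≈ 57.35%


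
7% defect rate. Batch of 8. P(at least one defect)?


P(all good) = (93/100)^8 = 5595818096650401/10000000000000000
P(≥1 defect) = 4404181903349599/10000000000000000

P = 4404181903349599/10000000000000000 ≈ 44.04%


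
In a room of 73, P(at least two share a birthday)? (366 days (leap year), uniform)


P(all different) = Π(366-i)/366 for i=0..72
= 0.000449
P(match) = 1 - 0.000449 = 0.999551

P ≈ 0.9996 ≈ 99.96%


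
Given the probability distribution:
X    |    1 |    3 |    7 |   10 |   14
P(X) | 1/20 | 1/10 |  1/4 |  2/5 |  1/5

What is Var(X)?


E[X] = 89/10
E[X²] = 462/5
Var(X) = E[X²] - (E[X])² = 462/5 - 7921/100 = 1319/100

Var(X) = 1319/100 ≈ 13.1900


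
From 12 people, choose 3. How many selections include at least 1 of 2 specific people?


Complement: C(12,3) - C(10,3) = 220 - 120 = 100

100


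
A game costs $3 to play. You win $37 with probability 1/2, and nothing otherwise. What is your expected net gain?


E[gain] = (37-3)×1/2 + (-3)×1/2
= 17 - 3/2 = 31/2

Expected net gain = $31/2 ≈ $15.50


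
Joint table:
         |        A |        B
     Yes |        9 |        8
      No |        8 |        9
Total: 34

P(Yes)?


P(Yes) = (9+8)/34 = 17/34 = 1/2

P(Yes) = 1/2 ≈ 50.00%


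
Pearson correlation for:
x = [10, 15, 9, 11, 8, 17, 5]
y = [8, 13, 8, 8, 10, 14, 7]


n=7, Σx=75, Σy=68, Σxy=788, Σx²=905, Σy²=706
r = (7×788 - 75×68)/√((7×905 - 75²)(7×706 - 68²))
= 416/√(710×318) = 416/√225780 ≈ 416/475.1631 ≈ 0.8755

r ≈ 0.8755


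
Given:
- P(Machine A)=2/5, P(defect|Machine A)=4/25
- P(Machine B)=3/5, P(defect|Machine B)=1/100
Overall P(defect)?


P(B) = Σ P(B|Aᵢ)×P(Aᵢ)
  4/25×2/5 = 8/125
  1/100×3/5 = 3/500
Sum = 7/100

P(defect) = 7/100 ≈ 7.00%


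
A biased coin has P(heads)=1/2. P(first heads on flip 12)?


Geometric: P(X=12) = (1-p)^(k-1)×p = (1/2)^11×1/2 = 1/4096

P(X=12) = 1/4096 ≈ 0.02%


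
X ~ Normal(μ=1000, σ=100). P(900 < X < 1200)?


z₁=(900-1000)/100=-1.0, z₂=(1200-1000)/100=2.0
P = Φ(2.0) - Φ(-1.0) = 0.977250 - 0.158655 = 0.818595 ≈ 0.8186

P(900 < X < 1200) ≈ 0.8186


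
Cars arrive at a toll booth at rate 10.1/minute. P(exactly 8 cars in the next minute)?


Poisson(λ=10.1): P(X=8) = e^(-λ)×λ^k/k!
= e^(-10.1) × 10.1^8 / 8!
≈ 4.107955523e-05 × 108285670.563 / 40320 ≈ 0.110326

P(X=8) ≈ 0.110326 ≈ 11.03%


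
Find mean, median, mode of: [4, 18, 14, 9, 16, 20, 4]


Sorted: [4, 4, 9, 14, 16, 18, 20]
Mean = 85/7
Median = 14
Freq: {4: 2, 18: 1, 14: 1, 9: 1, 16: 1, 20: 1}
Mode: [4]

Mean=85/7, Median=14, Mode=4


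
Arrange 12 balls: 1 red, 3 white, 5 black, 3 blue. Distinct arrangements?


12!/(1!×3!×5!×3!) = 110880

110880


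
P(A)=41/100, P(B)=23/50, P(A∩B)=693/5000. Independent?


P(A)×P(B) = 943/5000
P(A∩B) = 693/5000
Not equal → NOT independent

No, not independent


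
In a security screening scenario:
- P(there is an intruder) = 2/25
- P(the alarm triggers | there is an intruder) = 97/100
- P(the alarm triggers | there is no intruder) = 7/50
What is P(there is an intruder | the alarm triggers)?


Using Bayes' theorem:
P(A|B) = P(B|A)·P(A) / P(B)

P(the alarm triggers) = 97/100 × 2/25 + 7/50 × 23/25
= 97/1250 + 161/1250 = 129/625

P(there is an intruder|the alarm triggers) = (97/1250) / (129/625) = 97/258

P(there is an intruder|the alarm triggers) = 97/258 ≈ 37.60%


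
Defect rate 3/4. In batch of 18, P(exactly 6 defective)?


Binomial: P(X=6) = C(18,6)×p^6×(1-p)^12
= 18564 × 729/4096 × 1/16777216 = 3383289/17179869184

P(X=6) = 3383289/17179869184 ≈ 0.02%


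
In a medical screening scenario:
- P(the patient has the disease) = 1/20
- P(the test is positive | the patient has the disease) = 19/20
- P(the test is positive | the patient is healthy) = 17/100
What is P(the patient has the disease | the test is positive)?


Using Bayes' theorem:
P(A|B) = P(B|A)·P(A) / P(B)

P(the test is positive) = 19/20 × 1/20 + 17/100 × 19/20
= 19/400 + 323/2000 = 209/1000

P(the patient has the disease|the test is positive) = (19/400) / (209/1000) = 5/22

P(the patient has the disease|the test is positive) = 5/22 ≈ 22.73%


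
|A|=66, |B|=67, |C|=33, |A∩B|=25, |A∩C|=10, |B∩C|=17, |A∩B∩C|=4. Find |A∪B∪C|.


|A∪B∪C| = 66+67+33-25-10-17+4 = 118

|A∪B∪C| = 118


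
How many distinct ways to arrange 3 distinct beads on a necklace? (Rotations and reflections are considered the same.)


Free circular arrangements: rotations and reflections both identified.
(n-1)!/2 = 2!/2 = 2/2 = 1

1


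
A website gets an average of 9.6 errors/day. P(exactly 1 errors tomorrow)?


Poisson(λ=9.6): P(X=1) = e^(-λ)×λ^k/k!
= e^(-9.6) × 9.6^1 / 1!
≈ 6.772873649e-05 × 9.6 / 1 ≈ 0.000650

P(X=1) ≈ 0.000650 ≈ 0.07%


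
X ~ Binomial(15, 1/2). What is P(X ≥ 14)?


P(X ≥ 14) = Σ P(X=i) for i=14..15
P(X=14) = 15/32768
P(X=15) = 1/32768
Sum = 1/2048

P(X ≥ 14) = 1/2048 ≈ 0.05%


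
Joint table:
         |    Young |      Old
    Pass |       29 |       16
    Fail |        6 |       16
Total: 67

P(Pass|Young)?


P(Pass|Young) = 29/(29+6) = 29/35

P = 29/35 ≈ 82.86%


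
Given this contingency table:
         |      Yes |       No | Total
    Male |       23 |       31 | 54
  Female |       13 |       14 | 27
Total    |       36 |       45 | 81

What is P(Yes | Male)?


P(Yes | Male) = 23/(23+31) = 23/54

P(Yes|Male) = 23/54 ≈ 42.59%


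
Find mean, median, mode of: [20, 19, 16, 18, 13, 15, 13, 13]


Sorted: [13, 13, 13, 15, 16, 18, 19, 20]
Mean = 127/8
Median = 31/2
Freq: {20: 1, 19: 1, 16: 1, 18: 1, 13: 3, 15: 1}
Mode: [13]

Mean=127/8, Median=31/2, Mode=13


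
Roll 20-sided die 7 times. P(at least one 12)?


P(no 12)^7 = (19/20)^7 = 893871739/1280000000
P(≥1) = 1 - 893871739/1280000000 = 386128261/1280000000

P = 386128261/1280000000 ≈ 30.17%


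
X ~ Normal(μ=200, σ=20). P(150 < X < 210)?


z₁=(150-200)/20=-2.5, z₂=(210-200)/20=0.5
P = Φ(0.5) - Φ(-2.5) = 0.691462 - 0.006210 = 0.685252 ≈ 0.6853

P(150 < X < 210) ≈ 0.6853


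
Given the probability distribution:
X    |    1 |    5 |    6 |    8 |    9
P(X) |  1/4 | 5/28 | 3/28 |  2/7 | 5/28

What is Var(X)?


E[X] = 159/28
E[X²] = 1157/28
Var(X) = E[X²] - (E[X])² = 1157/28 - 25281/784 = 7115/784

Var(X) = 7115/784 ≈ 9.0753


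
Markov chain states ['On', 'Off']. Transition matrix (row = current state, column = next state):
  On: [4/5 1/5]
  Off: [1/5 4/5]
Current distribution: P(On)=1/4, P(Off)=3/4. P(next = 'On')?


P(next=On) = Σᵢ P(now=i)×P(i→On)
= 1/4×4/5 + 3/4×1/5
= 1/5 + 3/20 = 7/20

P = 7/20 ≈ 0.3500


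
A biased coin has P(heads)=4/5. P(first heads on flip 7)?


Geometric: P(X=7) = (1-p)^(k-1)×p = (1/5)^6×4/5 = 4/78125

P(X=7) = 4/78125 ≈ 0.01%


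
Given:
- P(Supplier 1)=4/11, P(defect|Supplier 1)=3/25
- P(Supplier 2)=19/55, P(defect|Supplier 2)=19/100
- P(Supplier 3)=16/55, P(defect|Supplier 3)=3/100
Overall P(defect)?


P(B) = Σ P(B|Aᵢ)×P(Aᵢ)
  3/25×4/11 = 12/275
  19/100×19/55 = 361/5500
  3/100×16/55 = 12/1375
Sum = 59/500

P(defect) = 59/500 ≈ 11.80%


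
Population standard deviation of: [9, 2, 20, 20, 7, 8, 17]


Mean = 83/7
  (9-83/7)²=400/49
  (2-83/7)²=4761/49
  (20-83/7)²=3249/49
  (20-83/7)²=3249/49
  (7-83/7)²=1156/49
  (8-83/7)²=729/49
  (17-83/7)²=1296/49
Σ(x-μ)² = 2120/7
σ² = (2120/7)/7 = 2120/49

σ = √(2120/49) ≈ 6.5776


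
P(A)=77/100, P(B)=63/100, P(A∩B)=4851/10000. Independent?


P(A)×P(B) = 4851/10000
P(A∩B) = 4851/10000
Equal ✓ → Independent

Yes, independent


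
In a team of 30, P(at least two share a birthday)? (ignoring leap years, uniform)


P(all different) = Π(365-i)/365 for i=0..29
= 0.293684
P(match) = 1 - 0.293684 = 0.706316

P ≈ 0.7063 ≈ 70.63%


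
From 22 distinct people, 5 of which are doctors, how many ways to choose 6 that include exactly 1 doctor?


Choose 1 of the 5 doctors and 5 of the other 17 people:
C(5,1)×C(17,5) = 5×6188 = 30940

30940


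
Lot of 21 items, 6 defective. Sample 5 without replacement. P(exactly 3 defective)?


Hypergeometric: C(6,3)×C(15,2)/C(21,5)
= 20×105/20349 = 100/969

P(X=3) = 100/969 ≈ 10.32%


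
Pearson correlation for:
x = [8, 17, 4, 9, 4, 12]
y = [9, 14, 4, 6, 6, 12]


n=6, Σx=54, Σy=51, Σxy=548, Σx²=610, Σy²=509
r = (6×548 - 54×51)/√((6×610 - 54²)(6×509 - 51²))
= 534/√(744×453) = 534/√337032 ≈ 534/580.5446 ≈ 0.9198

r ≈ 0.9198


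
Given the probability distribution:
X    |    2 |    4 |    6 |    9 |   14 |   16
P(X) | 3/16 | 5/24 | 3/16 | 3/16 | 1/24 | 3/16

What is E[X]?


E[X] = Σ x·P(X=x)
= (2)×(3/16) + (4)×(5/24) + (6)×(3/16) + (9)×(3/16) + (14)×(1/24) + (16)×(3/16)
= 365/48

E[X] = 365/48


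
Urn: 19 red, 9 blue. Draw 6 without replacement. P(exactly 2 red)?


Hypergeometric: C(19,2)×C(9,4)/C(28,6)
= 171×126/376740 = 171/2990

P(X=2) = 171/2990 ≈ 5.72%


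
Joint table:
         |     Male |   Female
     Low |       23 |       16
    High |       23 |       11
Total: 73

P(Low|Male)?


P(Low|Male) = 23/(23+23) = 23/46 = 1/2

P = 1/2 ≈ 50.00%


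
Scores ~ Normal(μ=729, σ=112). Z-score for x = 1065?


z = (x - μ)/σ = (1065 - 729)/112 = 3.0

z = 3.0


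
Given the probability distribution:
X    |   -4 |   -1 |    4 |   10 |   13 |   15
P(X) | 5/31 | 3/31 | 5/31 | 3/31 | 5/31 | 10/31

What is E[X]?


E[X] = Σ x·P(X=x)
= (-4)×(5/31) + (-1)×(3/31) + (4)×(5/31) + (10)×(3/31) + (13)×(5/31) + (15)×(10/31)
= 242/31

E[X] = 242/31


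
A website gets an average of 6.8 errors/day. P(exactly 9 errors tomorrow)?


Poisson(λ=6.8): P(X=9) = e^(-λ)×λ^k/k!
= e^(-6.8) × 6.8^9 / 9!
≈ 0.001113775148 × 31087100.2964 / 362880 ≈ 0.095415

P(X=9) ≈ 0.095415 ≈ 9.54%


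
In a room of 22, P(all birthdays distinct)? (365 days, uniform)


P(all different) = Π(365-i)/365 for i=0..21
= (365/365)×(364/365)×...×(344/365)
= 0.524305

P ≈ 0.5243 ≈ 52.43%


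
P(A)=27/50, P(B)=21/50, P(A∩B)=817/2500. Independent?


P(A)×P(B) = 567/2500
P(A∩B) = 817/2500
Not equal → NOT independent

No, not independent


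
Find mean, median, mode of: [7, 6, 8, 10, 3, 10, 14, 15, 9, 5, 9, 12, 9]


Sorted: [3, 5, 6, 7, 8, 9, 9, 9, 10, 10, 12, 14, 15]
Mean = 117/13 = 9
Median = 9
Freq: {7: 1, 6: 1, 8: 1, 10: 2, 3: 1, 14: 1, 15: 1, 9: 3, 5: 1, 12: 1}
Mode: [9]

Mean=9, Median=9, Mode=9


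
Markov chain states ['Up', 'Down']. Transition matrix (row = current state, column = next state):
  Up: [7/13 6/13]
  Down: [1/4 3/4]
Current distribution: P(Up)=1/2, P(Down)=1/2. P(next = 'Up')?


P(next=Up) = Σᵢ P(now=i)×P(i→Up)
= 1/2×7/13 + 1/2×1/4
= 7/26 + 1/8 = 41/104

P = 41/104 ≈ 0.3942


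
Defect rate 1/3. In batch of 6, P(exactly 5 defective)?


Binomial: P(X=5) = C(6,5)×p^5×(1-p)^1
= 6 × 1/243 × 2/3 = 4/243

P(X=5) = 4/243 ≈ 1.65%


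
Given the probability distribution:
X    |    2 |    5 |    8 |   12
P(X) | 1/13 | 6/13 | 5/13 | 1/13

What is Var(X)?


E[X] = 84/13
E[X²] = 618/13
Var(X) = E[X²] - (E[X])² = 618/13 - 7056/169 = 978/169

Var(X) = 978/169 ≈ 5.7870


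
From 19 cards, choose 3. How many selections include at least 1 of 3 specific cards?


Complement: C(19,3) - C(16,3) = 969 - 560 = 409

409


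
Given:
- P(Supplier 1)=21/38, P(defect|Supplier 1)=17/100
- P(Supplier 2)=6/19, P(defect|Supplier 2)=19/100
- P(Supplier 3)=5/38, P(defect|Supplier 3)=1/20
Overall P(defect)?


P(B) = Σ P(B|Aᵢ)×P(Aᵢ)
  17/100×21/38 = 357/3800
  19/100×6/19 = 3/50
  1/20×5/38 = 1/152
Sum = 61/380

P(defect) = 61/380 ≈ 16.05%


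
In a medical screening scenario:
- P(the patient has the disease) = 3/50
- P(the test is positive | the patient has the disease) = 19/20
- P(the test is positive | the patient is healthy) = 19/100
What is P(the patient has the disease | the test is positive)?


Using Bayes' theorem:
P(A|B) = P(B|A)·P(A) / P(B)

P(the test is positive) = 19/20 × 3/50 + 19/100 × 47/50
= 57/1000 + 893/5000 = 589/2500

P(the patient has the disease|the test is positive) = (57/1000) / (589/2500) = 15/62

P(the patient has the disease|the test is positive) = 15/62 ≈ 24.19%


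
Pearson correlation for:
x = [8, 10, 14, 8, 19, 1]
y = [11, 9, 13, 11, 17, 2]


n=6, Σx=60, Σy=63, Σxy=773, Σx²=786, Σy²=785
r = (6×773 - 60×63)/√((6×786 - 60²)(6×785 - 63²))
= 858/√(1116×741) = 858/√826956 ≈ 858/909.3712 ≈ 0.9435

r ≈ 0.9435
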